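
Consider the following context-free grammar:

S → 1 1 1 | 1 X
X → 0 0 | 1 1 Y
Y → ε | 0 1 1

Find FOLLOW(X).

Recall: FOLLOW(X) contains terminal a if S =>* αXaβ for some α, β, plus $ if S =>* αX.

We compute FOLLOW(X) using the standard algorithm.
FOLLOW(S) starts with {$}.
FIRST(S) = {1}
FIRST(X) = {0, 1}
FIRST(Y) = {0, ε}
FOLLOW(S) = {$}
FOLLOW(X) = {$}
FOLLOW(Y) = {$}
Therefore, FOLLOW(X) = {$}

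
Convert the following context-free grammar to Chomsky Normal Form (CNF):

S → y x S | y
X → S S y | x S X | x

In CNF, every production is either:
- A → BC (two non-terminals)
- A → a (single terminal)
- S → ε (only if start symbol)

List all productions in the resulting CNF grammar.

TY → y; TX → x; S → y; X → x; S → TY X0; X0 → TX S; X → S X1; X1 → S TY; X → TX X2; X2 → S X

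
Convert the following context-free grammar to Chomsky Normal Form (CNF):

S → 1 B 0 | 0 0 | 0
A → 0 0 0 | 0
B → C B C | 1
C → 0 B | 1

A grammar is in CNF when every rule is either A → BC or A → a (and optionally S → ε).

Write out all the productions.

T1 → 1; T0 → 0; S → 0; A → 0; B → 1; C → 1; S → T1 X0; X0 → B T0; S → T0 T0; A → T0 X1; X1 → T0 T0; B → C X2; X2 → B C; C → T0 B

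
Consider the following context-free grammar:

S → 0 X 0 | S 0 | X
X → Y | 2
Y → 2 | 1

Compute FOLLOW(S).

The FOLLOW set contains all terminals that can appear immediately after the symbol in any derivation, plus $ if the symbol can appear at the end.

We compute FOLLOW(S) using the standard algorithm.
FOLLOW(S) starts with {$}.
FIRST(S) = {0, 1, 2}
FIRST(X) = {1, 2}
FIRST(Y) = {1, 2}
FOLLOW(S) = {$, 0}
FOLLOW(X) = {$, 0}
FOLLOW(Y) = {$, 0}
Therefore, FOLLOW(S) = {$, 0}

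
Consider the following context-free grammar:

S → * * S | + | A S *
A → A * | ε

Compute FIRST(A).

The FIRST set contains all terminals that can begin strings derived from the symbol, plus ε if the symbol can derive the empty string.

We compute FIRST(A) using the standard algorithm.
FIRST(A) = {*, ε}
FIRST(S) = {*, +}
Therefore, FIRST(A) = {*, ε}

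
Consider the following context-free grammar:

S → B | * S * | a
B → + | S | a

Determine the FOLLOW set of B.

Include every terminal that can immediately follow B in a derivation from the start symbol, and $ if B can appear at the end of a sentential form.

We compute FOLLOW(B) using the standard algorithm.
FOLLOW(S) starts with {$}.
FIRST(B) = {*, +, a}
FIRST(S) = {*, +, a}
FOLLOW(B) = {$, *}
FOLLOW(S) = {$, *}
Therefore, FOLLOW(B) = {$, *}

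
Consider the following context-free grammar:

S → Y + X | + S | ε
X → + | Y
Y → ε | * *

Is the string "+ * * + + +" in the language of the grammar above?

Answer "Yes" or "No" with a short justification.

No - no valid derivation exists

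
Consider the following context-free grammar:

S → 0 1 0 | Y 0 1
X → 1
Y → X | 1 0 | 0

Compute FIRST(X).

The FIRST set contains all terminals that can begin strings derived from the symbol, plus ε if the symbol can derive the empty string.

We compute FIRST(X) using the standard algorithm.
FIRST(S) = {0, 1}
FIRST(X) = {1}
FIRST(Y) = {0, 1}
Therefore, FIRST(X) = {1}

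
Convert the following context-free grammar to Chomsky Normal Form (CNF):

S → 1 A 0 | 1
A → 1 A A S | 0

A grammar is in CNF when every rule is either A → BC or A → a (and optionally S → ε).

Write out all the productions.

T1 → 1; T0 → 0; S → 1; A → 0; S → T1 X0; X0 → A T0; A → T1 X1; X1 → A X2; X2 → A S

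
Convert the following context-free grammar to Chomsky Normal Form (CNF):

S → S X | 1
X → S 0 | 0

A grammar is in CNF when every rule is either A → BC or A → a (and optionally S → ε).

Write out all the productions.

S → 1; T0 → 0; X → 0; S → S X; X → S T0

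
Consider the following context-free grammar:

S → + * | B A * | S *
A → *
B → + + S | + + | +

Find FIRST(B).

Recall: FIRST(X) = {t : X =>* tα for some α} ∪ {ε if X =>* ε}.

We compute FIRST(B) using the standard algorithm.
FIRST(A) = {*}
FIRST(B) = {+}
FIRST(S) = {+}
Therefore, FIRST(B) = {+}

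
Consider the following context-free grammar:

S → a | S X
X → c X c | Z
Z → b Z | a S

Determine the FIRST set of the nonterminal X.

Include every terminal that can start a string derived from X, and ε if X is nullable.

We compute FIRST(X) using the standard algorithm.
FIRST(S) = {a}
FIRST(X) = {a, b, c}
FIRST(Z) = {a, b}
Therefore, FIRST(X) = {a, b, c}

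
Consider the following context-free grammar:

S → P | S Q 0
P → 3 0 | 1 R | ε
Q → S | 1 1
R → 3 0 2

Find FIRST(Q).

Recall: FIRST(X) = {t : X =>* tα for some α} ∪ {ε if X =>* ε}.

We compute FIRST(Q) using the standard algorithm.
FIRST(P) = {1, 3, ε}
FIRST(Q) = {0, 1, 3, ε}
FIRST(R) = {3}
FIRST(S) = {0, 1, 3, ε}
Therefore, FIRST(Q) = {0, 1, 3, ε}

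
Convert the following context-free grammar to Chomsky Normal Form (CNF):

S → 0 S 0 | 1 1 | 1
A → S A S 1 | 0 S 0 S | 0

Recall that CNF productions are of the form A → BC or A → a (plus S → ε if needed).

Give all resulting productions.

T0 → 0; T1 → 1; S → 1; A → 0; S → T0 X0; X0 → S T0; S → T1 T1; A → S X1; X1 → A X2; X2 → S T1; A → T0 X3; X3 → S X4; X4 → T0 S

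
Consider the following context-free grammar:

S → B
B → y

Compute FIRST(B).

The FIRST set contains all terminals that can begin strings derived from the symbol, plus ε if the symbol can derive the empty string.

We compute FIRST(B) using the standard algorithm.
FIRST(B) = {y}
FIRST(S) = {y}
Therefore, FIRST(B) = {y}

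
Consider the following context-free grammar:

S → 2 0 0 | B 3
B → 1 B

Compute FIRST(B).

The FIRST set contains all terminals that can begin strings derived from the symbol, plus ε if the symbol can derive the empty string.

We compute FIRST(B) using the standard algorithm.
FIRST(B) = {1}
FIRST(S) = {1, 2}
Therefore, FIRST(B) = {1}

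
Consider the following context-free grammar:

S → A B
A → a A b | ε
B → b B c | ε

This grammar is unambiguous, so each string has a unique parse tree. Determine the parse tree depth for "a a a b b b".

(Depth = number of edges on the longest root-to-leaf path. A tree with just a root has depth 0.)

5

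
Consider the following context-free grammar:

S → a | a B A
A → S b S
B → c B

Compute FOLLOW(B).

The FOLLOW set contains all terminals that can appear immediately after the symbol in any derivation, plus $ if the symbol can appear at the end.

We compute FOLLOW(B) using the standard algorithm.
FOLLOW(S) starts with {$}.
FIRST(A) = {a}
FIRST(B) = {c}
FIRST(S) = {a}
FOLLOW(A) = {$, b}
FOLLOW(B) = {a}
FOLLOW(S) = {$, b}
Therefore, FOLLOW(B) = {a}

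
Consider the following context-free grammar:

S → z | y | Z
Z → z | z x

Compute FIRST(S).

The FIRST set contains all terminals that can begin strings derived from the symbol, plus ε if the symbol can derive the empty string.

We compute FIRST(S) using the standard algorithm.
FIRST(S) = {y, z}
FIRST(Z) = {z}
Therefore, FIRST(S) = {y, z}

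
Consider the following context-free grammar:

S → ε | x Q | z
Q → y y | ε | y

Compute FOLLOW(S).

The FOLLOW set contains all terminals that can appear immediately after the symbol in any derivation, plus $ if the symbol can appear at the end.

We compute FOLLOW(S) using the standard algorithm.
FOLLOW(S) starts with {$}.
FIRST(Q) = {y, ε}
FIRST(S) = {x, z, ε}
FOLLOW(Q) = {$}
FOLLOW(S) = {$}
Therefore, FOLLOW(S) = {$}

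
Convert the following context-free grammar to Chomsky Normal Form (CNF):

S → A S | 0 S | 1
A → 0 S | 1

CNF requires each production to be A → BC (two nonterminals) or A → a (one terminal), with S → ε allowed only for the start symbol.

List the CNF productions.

T0 → 0; S → 1; A → 1; S → A S; S → T0 S; A → T0 S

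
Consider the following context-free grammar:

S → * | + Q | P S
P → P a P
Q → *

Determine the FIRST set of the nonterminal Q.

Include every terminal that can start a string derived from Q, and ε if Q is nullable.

We compute FIRST(Q) using the standard algorithm.
FIRST(P) = {}
FIRST(Q) = {*}
FIRST(S) = {*, +}
Therefore, FIRST(Q) = {*}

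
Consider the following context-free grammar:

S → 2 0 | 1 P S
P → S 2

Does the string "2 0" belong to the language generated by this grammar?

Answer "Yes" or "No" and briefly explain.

Yes - a valid derivation exists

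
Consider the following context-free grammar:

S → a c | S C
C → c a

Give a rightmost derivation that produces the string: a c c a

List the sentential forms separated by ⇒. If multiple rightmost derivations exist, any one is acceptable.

S ⇒ S C ⇒ S c a ⇒ a c c a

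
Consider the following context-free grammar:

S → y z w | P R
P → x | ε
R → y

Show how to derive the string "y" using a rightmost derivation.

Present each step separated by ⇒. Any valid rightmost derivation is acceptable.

S ⇒ P R ⇒ P y ⇒ y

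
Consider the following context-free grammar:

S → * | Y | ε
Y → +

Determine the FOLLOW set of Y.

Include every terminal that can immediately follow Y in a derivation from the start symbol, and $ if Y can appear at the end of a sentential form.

We compute FOLLOW(Y) using the standard algorithm.
FOLLOW(S) starts with {$}.
FIRST(S) = {*, +, ε}
FIRST(Y) = {+}
FOLLOW(S) = {$}
FOLLOW(Y) = {$}
Therefore, FOLLOW(Y) = {$}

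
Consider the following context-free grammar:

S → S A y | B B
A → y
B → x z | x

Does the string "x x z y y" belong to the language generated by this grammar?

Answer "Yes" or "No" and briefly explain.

Yes - a valid derivation exists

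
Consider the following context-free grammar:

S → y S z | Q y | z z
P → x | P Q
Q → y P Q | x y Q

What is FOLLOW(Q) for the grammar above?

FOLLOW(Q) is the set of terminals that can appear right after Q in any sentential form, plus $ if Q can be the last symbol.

We compute FOLLOW(Q) using the standard algorithm.
FOLLOW(S) starts with {$}.
FIRST(P) = {x}
FIRST(Q) = {x, y}
FIRST(S) = {x, y, z}
FOLLOW(P) = {x, y}
FOLLOW(Q) = {x, y}
FOLLOW(S) = {$, z}
Therefore, FOLLOW(Q) = {x, y}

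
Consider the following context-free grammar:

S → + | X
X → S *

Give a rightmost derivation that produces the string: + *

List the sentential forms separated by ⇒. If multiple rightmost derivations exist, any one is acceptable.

S ⇒ X ⇒ S * ⇒ + *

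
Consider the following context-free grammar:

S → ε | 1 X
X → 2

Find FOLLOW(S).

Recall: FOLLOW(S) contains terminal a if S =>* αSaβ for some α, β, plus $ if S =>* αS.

We compute FOLLOW(S) using the standard algorithm.
FOLLOW(S) starts with {$}.
FIRST(S) = {1, ε}
FIRST(X) = {2}
FOLLOW(S) = {$}
FOLLOW(X) = {$}
Therefore, FOLLOW(S) = {$}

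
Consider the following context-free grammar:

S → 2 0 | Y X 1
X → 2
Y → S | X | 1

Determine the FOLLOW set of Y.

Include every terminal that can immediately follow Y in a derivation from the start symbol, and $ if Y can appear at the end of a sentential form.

We compute FOLLOW(Y) using the standard algorithm.
FOLLOW(S) starts with {$}.
FIRST(S) = {1, 2}
FIRST(X) = {2}
FIRST(Y) = {1, 2}
FOLLOW(S) = {$, 2}
FOLLOW(X) = {1, 2}
FOLLOW(Y) = {2}
Therefore, FOLLOW(Y) = {2}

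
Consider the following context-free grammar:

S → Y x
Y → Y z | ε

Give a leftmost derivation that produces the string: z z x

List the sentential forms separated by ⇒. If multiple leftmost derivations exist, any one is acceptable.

S ⇒ Y x ⇒ Y z x ⇒ Y z z x ⇒ z z x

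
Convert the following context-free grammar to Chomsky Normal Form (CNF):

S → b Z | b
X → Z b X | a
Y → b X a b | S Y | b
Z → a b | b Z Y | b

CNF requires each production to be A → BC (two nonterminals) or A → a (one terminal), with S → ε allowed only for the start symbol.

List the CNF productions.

TB → b; S → b; X → a; TA → a; Y → b; Z → b; S → TB Z; X → Z X0; X0 → TB X; Y → TB X1; X1 → X X2; X2 → TA TB; Y → S Y; Z → TA TB; Z → TB X3; X3 → Z Y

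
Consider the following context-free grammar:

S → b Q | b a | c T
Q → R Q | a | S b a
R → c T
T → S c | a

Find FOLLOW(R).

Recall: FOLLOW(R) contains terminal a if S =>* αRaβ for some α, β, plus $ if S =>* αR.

We compute FOLLOW(R) using the standard algorithm.
FOLLOW(S) starts with {$}.
FIRST(Q) = {a, b, c}
FIRST(R) = {c}
FIRST(S) = {b, c}
FIRST(T) = {a, b, c}
FOLLOW(Q) = {$, b, c}
FOLLOW(R) = {a, b, c}
FOLLOW(S) = {$, b, c}
FOLLOW(T) = {$, a, b, c}
Therefore, FOLLOW(R) = {a, b, c}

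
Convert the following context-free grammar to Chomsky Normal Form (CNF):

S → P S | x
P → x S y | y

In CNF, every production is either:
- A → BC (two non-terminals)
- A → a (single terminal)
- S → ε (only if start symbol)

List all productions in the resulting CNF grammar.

S → x; TX → x; TY → y; P → y; S → P S; P → TX X0; X0 → S TY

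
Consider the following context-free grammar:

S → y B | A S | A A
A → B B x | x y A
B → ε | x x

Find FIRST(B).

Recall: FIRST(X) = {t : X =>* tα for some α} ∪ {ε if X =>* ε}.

We compute FIRST(B) using the standard algorithm.
FIRST(A) = {x}
FIRST(B) = {x, ε}
FIRST(S) = {x, y}
Therefore, FIRST(B) = {x, ε}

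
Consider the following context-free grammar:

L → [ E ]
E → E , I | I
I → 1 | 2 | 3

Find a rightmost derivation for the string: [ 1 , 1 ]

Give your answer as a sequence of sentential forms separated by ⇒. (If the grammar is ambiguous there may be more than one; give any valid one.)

L ⇒ [ E ] ⇒ [ E , I ] ⇒ [ E , 1 ] ⇒ [ I , 1 ] ⇒ [ 1 , 1 ]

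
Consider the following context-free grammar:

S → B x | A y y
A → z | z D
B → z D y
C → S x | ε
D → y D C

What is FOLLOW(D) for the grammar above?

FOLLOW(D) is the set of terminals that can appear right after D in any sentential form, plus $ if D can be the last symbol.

We compute FOLLOW(D) using the standard algorithm.
FOLLOW(S) starts with {$}.
FIRST(A) = {z}
FIRST(B) = {z}
FIRST(C) = {z, ε}
FIRST(D) = {y}
FIRST(S) = {z}
FOLLOW(A) = {y}
FOLLOW(B) = {x}
FOLLOW(C) = {y, z}
FOLLOW(D) = {y, z}
FOLLOW(S) = {$, x}
Therefore, FOLLOW(D) = {y, z}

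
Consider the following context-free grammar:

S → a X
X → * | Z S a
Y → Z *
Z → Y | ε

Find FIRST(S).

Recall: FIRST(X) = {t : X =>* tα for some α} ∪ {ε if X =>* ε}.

We compute FIRST(S) using the standard algorithm.
FIRST(S) = {a}
FIRST(X) = {*, a}
FIRST(Y) = {*}
FIRST(Z) = {*, ε}
Therefore, FIRST(S) = {a}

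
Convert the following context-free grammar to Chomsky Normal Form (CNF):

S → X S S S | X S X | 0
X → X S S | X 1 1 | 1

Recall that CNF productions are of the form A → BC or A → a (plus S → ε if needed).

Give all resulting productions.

S → 0; T1 → 1; X → 1; S → X X0; X0 → S X1; X1 → S S; S → X X2; X2 → S X; X → X X3; X3 → S S; X → X X4; X4 → T1 T1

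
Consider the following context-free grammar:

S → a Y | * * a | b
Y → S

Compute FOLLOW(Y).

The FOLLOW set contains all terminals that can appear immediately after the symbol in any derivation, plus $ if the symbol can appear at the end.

We compute FOLLOW(Y) using the standard algorithm.
FOLLOW(S) starts with {$}.
FIRST(S) = {*, a, b}
FIRST(Y) = {*, a, b}
FOLLOW(S) = {$}
FOLLOW(Y) = {$}
Therefore, FOLLOW(Y) = {$}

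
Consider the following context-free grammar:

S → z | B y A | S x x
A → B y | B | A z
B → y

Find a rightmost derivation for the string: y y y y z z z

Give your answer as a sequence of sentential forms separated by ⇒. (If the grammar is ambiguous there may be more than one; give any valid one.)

S ⇒ B y A ⇒ B y A z ⇒ B y A z z ⇒ B y A z z z ⇒ B y B y z z z ⇒ B y y y z z z ⇒ y y y y z z z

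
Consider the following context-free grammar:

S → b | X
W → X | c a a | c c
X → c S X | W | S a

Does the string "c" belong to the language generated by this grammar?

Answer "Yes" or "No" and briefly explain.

No - no valid derivation exists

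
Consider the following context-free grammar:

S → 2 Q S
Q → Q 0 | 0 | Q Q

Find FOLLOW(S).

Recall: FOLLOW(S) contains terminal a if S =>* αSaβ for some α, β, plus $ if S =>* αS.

We compute FOLLOW(S) using the standard algorithm.
FOLLOW(S) starts with {$}.
FIRST(Q) = {0}
FIRST(S) = {2}
FOLLOW(Q) = {0, 2}
FOLLOW(S) = {$}
Therefore, FOLLOW(S) = {$}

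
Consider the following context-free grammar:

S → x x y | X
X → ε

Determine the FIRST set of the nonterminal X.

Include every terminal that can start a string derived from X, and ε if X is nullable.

We compute FIRST(X) using the standard algorithm.
FIRST(S) = {x, ε}
FIRST(X) = {ε}
Therefore, FIRST(X) = {ε}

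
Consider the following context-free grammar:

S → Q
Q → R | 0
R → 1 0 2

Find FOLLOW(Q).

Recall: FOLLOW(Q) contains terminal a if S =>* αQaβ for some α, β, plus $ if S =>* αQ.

We compute FOLLOW(Q) using the standard algorithm.
FOLLOW(S) starts with {$}.
FIRST(Q) = {0, 1}
FIRST(R) = {1}
FIRST(S) = {0, 1}
FOLLOW(Q) = {$}
FOLLOW(R) = {$}
FOLLOW(S) = {$}
Therefore, FOLLOW(Q) = {$}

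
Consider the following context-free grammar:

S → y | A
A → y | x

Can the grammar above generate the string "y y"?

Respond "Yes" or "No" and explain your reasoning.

No - no valid derivation exists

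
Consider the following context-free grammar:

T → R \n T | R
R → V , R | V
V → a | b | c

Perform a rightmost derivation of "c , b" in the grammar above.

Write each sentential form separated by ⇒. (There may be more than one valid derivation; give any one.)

T ⇒ R ⇒ V , R ⇒ V , V ⇒ V , b ⇒ c , b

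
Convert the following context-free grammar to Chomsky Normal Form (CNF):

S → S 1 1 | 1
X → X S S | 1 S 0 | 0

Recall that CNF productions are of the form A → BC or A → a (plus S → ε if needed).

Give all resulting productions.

T1 → 1; S → 1; T0 → 0; X → 0; S → S X0; X0 → T1 T1; X → X X1; X1 → S S; X → T1 X2; X2 → S T0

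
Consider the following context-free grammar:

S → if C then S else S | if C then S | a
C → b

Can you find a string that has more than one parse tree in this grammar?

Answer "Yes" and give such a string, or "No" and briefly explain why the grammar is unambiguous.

Yes - the string 'if b then if b then if b then a else a' has two distinct parse trees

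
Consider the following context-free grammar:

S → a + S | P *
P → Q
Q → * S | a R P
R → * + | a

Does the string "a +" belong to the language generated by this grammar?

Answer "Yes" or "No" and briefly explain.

No - no valid derivation exists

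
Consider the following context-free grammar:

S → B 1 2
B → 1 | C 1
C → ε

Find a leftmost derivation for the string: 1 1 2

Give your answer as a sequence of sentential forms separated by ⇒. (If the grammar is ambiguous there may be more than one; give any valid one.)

S ⇒ B 1 2 ⇒ C 1 1 2 ⇒ 1 1 2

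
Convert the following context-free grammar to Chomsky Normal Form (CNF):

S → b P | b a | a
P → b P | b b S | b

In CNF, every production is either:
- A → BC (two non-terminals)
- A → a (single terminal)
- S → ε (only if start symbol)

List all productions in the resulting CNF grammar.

TB → b; TA → a; S → a; P → b; S → TB P; S → TB TA; P → TB P; P → TB X0; X0 → TB S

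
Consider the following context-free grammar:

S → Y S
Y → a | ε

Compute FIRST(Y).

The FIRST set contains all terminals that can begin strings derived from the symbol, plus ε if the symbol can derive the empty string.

We compute FIRST(Y) using the standard algorithm.
FIRST(S) = {a}
FIRST(Y) = {a, ε}
Therefore, FIRST(Y) = {a, ε}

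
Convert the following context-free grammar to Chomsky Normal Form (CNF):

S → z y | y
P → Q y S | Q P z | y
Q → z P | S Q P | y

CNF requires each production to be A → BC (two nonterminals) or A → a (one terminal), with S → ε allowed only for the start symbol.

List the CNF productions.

TZ → z; TY → y; S → y; P → y; Q → y; S → TZ TY; P → Q X0; X0 → TY S; P → Q X1; X1 → P TZ; Q → TZ P; Q → S X2; X2 → Q P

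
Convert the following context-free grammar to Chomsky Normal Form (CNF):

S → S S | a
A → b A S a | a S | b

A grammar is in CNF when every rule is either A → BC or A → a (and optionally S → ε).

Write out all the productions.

S → a; TB → b; TA → a; A → b; S → S S; A → TB X0; X0 → A X1; X1 → S TA; A → TA S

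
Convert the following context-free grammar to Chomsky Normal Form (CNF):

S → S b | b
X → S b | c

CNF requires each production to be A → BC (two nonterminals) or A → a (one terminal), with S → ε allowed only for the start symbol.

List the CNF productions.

TB → b; S → b; X → c; S → S TB; X → S TB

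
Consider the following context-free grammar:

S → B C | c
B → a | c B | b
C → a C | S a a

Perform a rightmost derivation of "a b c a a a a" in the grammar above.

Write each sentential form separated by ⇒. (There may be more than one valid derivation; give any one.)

S ⇒ B C ⇒ B S a a ⇒ B B C a a ⇒ B B S a a a a ⇒ B B c a a a a ⇒ B b c a a a a ⇒ a b c a a a a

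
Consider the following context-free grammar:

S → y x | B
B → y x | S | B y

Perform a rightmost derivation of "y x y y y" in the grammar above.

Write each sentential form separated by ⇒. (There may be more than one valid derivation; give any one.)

S ⇒ B ⇒ B y ⇒ B y y ⇒ B y y y ⇒ y x y y y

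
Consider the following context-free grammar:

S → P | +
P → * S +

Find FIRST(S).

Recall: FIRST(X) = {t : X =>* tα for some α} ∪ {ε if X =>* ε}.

We compute FIRST(S) using the standard algorithm.
FIRST(P) = {*}
FIRST(S) = {*, +}
Therefore, FIRST(S) = {*, +}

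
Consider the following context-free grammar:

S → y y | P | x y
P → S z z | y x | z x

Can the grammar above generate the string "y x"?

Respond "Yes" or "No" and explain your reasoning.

Yes - a valid derivation exists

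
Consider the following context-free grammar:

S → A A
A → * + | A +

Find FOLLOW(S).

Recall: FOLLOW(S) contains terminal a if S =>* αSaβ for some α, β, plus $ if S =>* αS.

We compute FOLLOW(S) using the standard algorithm.
FOLLOW(S) starts with {$}.
FIRST(A) = {*}
FIRST(S) = {*}
FOLLOW(A) = {$, *, +}
FOLLOW(S) = {$}
Therefore, FOLLOW(S) = {$}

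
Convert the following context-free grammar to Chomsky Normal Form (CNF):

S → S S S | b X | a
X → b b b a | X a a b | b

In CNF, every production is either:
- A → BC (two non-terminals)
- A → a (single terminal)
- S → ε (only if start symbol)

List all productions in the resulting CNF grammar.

TB → b; S → a; TA → a; X → b; S → S X0; X0 → S S; S → TB X; X → TB X1; X1 → TB X2; X2 → TB TA; X → X X3; X3 → TA X4; X4 → TA TB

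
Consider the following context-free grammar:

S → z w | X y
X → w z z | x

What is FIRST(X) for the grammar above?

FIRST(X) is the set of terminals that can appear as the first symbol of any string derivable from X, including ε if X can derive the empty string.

We compute FIRST(X) using the standard algorithm.
FIRST(S) = {w, x, z}
FIRST(X) = {w, x}
Therefore, FIRST(X) = {w, x}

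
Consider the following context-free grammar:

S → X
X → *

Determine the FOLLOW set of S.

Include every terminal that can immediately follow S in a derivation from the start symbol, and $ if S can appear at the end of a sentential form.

We compute FOLLOW(S) using the standard algorithm.
FOLLOW(S) starts with {$}.
FIRST(S) = {*}
FIRST(X) = {*}
FOLLOW(S) = {$}
FOLLOW(X) = {$}
Therefore, FOLLOW(S) = {$}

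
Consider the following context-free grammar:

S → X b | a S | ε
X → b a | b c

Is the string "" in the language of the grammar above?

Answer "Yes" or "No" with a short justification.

Yes - a valid derivation exists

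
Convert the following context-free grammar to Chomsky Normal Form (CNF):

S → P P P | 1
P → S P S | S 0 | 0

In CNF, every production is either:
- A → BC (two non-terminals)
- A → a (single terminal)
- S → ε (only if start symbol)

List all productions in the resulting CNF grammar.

S → 1; T0 → 0; P → 0; S → P X0; X0 → P P; P → S X1; X1 → P S; P → S T0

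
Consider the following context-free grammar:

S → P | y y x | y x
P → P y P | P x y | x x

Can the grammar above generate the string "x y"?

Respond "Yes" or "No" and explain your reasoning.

No - no valid derivation exists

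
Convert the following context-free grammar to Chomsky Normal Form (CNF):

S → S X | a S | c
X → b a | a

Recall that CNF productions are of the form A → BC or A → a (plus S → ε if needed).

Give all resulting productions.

TA → a; S → c; TB → b; X → a; S → S X; S → TA S; X → TB TA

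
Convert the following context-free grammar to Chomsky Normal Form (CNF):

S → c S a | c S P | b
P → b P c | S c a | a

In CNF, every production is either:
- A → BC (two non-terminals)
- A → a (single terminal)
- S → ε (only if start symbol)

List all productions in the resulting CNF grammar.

TC → c; TA → a; S → b; TB → b; P → a; S → TC X0; X0 → S TA; S → TC X1; X1 → S P; P → TB X2; X2 → P TC; P → S X3; X3 → TC TA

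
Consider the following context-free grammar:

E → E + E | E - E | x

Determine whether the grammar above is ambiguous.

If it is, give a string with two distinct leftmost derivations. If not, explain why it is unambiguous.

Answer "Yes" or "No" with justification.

Yes - the string 'x + x + x + x' has two distinct leftmost derivations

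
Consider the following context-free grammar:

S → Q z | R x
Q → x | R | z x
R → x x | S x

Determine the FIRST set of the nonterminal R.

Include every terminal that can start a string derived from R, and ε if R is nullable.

We compute FIRST(R) using the standard algorithm.
FIRST(Q) = {x, z}
FIRST(R) = {x, z}
FIRST(S) = {x, z}
Therefore, FIRST(R) = {x, z}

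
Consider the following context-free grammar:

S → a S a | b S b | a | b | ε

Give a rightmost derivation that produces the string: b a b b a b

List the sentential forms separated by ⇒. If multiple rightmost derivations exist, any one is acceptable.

S ⇒ b S b ⇒ b a S a b ⇒ b a b S b a b ⇒ b a b b a b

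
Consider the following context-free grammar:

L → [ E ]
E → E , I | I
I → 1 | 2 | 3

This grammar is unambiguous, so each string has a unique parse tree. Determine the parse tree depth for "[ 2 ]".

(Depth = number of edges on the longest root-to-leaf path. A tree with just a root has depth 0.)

3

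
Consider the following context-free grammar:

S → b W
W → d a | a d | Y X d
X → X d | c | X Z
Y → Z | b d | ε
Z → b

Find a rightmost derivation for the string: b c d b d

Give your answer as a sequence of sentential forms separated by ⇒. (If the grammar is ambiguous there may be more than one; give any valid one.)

S ⇒ b W ⇒ b Y X d ⇒ b Y X Z d ⇒ b Y X b d ⇒ b Y X d b d ⇒ b Y c d b d ⇒ b c d b d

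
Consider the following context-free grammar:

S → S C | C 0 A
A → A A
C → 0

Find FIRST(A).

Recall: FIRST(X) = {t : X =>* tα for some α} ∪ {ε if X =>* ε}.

We compute FIRST(A) using the standard algorithm.
FIRST(A) = {}
FIRST(C) = {0}
FIRST(S) = {0}
Therefore, FIRST(A) = {}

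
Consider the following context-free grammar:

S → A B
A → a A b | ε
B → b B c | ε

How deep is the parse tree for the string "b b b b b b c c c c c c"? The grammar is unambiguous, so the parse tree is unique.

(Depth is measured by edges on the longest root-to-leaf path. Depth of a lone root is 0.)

8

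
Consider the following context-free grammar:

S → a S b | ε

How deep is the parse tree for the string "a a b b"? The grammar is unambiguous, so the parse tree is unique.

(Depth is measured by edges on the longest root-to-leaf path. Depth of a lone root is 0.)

3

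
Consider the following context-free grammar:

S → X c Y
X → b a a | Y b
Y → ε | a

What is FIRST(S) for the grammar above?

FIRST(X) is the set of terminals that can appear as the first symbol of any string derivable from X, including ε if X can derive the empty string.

We compute FIRST(S) using the standard algorithm.
FIRST(S) = {a, b}
FIRST(X) = {a, b}
FIRST(Y) = {a, ε}
Therefore, FIRST(S) = {a, b}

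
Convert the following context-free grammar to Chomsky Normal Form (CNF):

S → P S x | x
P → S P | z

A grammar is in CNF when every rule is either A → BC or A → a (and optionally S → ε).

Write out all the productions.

TX → x; S → x; P → z; S → P X0; X0 → S TX; P → S P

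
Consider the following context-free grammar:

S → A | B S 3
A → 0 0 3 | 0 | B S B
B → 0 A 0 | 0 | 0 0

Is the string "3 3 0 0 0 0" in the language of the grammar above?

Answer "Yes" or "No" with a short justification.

No - no valid derivation exists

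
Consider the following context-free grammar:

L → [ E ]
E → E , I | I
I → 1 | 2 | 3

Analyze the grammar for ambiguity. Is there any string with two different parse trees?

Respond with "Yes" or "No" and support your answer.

No - the grammar is unambiguous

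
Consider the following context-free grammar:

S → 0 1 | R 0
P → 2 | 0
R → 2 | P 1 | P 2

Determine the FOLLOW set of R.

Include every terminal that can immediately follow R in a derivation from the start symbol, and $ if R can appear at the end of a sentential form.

We compute FOLLOW(R) using the standard algorithm.
FOLLOW(S) starts with {$}.
FIRST(P) = {0, 2}
FIRST(R) = {0, 2}
FIRST(S) = {0, 2}
FOLLOW(P) = {1, 2}
FOLLOW(R) = {0}
FOLLOW(S) = {$}
Therefore, FOLLOW(R) = {0}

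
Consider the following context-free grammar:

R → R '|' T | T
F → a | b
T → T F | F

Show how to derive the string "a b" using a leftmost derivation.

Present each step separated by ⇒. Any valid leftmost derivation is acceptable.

R ⇒ T ⇒ T F ⇒ F F ⇒ a F ⇒ a b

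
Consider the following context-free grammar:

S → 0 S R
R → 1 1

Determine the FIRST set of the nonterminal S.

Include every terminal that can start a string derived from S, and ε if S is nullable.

We compute FIRST(S) using the standard algorithm.
FIRST(R) = {1}
FIRST(S) = {0}
Therefore, FIRST(S) = {0}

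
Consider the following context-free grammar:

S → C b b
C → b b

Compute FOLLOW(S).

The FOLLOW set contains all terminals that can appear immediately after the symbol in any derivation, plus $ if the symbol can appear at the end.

We compute FOLLOW(S) using the standard algorithm.
FOLLOW(S) starts with {$}.
FIRST(C) = {b}
FIRST(S) = {b}
FOLLOW(C) = {b}
FOLLOW(S) = {$}
Therefore, FOLLOW(S) = {$}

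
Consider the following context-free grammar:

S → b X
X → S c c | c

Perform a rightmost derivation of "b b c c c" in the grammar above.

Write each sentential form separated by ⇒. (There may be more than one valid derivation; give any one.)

S ⇒ b X ⇒ b S c c ⇒ b b X c c ⇒ b b c c c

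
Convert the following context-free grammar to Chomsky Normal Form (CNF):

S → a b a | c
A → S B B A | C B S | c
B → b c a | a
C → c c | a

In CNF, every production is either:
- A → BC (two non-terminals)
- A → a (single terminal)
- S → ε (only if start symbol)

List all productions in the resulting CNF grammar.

TA → a; TB → b; S → c; A → c; TC → c; B → a; C → a; S → TA X0; X0 → TB TA; A → S X1; X1 → B X2; X2 → B A; A → C X3; X3 → B S; B → TB X4; X4 → TC TA; C → TC TC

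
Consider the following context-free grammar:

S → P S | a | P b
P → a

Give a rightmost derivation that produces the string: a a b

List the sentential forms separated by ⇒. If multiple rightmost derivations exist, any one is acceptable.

S ⇒ P S ⇒ P P b ⇒ P a b ⇒ a a b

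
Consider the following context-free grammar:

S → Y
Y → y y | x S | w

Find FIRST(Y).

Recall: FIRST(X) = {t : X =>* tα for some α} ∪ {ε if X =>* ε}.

We compute FIRST(Y) using the standard algorithm.
FIRST(S) = {w, x, y}
FIRST(Y) = {w, x, y}
Therefore, FIRST(Y) = {w, x, y}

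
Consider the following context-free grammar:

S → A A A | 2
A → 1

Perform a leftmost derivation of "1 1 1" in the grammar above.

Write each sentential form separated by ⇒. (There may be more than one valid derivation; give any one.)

S ⇒ A A A ⇒ 1 A A ⇒ 1 1 A ⇒ 1 1 1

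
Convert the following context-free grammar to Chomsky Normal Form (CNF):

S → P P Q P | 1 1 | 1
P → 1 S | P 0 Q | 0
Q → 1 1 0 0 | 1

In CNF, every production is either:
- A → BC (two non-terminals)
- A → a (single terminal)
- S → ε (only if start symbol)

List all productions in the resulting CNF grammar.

T1 → 1; S → 1; T0 → 0; P → 0; Q → 1; S → P X0; X0 → P X1; X1 → Q P; S → T1 T1; P → T1 S; P → P X2; X2 → T0 Q; Q → T1 X3; X3 → T1 X4; X4 → T0 T0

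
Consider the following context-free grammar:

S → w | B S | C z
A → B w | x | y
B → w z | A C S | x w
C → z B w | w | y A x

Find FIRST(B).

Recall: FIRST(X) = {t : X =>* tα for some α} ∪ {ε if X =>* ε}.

We compute FIRST(B) using the standard algorithm.
FIRST(A) = {w, x, y}
FIRST(B) = {w, x, y}
FIRST(C) = {w, y, z}
FIRST(S) = {w, x, y, z}
Therefore, FIRST(B) = {w, x, y}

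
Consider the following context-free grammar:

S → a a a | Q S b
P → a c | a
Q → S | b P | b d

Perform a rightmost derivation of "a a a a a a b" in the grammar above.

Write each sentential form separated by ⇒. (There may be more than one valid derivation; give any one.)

S ⇒ Q S b ⇒ Q a a a b ⇒ S a a a b ⇒ a a a a a a b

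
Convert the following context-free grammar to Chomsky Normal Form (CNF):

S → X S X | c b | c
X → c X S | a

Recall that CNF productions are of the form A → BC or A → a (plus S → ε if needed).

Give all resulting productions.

TC → c; TB → b; S → c; X → a; S → X X0; X0 → S X; S → TC TB; X → TC X1; X1 → X S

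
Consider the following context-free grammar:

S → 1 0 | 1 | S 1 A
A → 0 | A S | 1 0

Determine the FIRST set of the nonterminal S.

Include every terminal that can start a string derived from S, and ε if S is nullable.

We compute FIRST(S) using the standard algorithm.
FIRST(A) = {0, 1}
FIRST(S) = {1}
Therefore, FIRST(S) = {1}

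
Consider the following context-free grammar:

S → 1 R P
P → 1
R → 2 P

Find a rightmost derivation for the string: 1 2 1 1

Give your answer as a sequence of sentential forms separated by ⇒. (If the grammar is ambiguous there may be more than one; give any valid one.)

S ⇒ 1 R P ⇒ 1 R 1 ⇒ 1 2 P 1 ⇒ 1 2 1 1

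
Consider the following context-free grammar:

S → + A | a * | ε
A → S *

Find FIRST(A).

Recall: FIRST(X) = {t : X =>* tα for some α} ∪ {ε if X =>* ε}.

We compute FIRST(A) using the standard algorithm.
FIRST(A) = {*, +, a}
FIRST(S) = {+, a, ε}
Therefore, FIRST(A) = {*, +, a}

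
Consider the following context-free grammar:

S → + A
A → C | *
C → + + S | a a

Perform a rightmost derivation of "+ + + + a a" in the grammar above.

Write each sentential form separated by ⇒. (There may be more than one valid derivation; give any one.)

S ⇒ + A ⇒ + C ⇒ + + + S ⇒ + + + + A ⇒ + + + + C ⇒ + + + + a a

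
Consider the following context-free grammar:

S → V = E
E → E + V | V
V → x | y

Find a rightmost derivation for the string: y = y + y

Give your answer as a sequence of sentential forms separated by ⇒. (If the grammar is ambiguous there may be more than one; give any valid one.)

S ⇒ V = E ⇒ V = E + V ⇒ V = E + y ⇒ V = V + y ⇒ V = y + y ⇒ y = y + y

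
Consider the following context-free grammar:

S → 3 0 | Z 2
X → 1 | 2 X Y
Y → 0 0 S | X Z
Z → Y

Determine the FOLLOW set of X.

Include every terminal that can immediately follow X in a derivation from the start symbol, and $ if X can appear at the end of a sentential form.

We compute FOLLOW(X) using the standard algorithm.
FOLLOW(S) starts with {$}.
FIRST(S) = {0, 1, 2, 3}
FIRST(X) = {1, 2}
FIRST(Y) = {0, 1, 2}
FIRST(Z) = {0, 1, 2}
FOLLOW(S) = {$, 0, 1, 2}
FOLLOW(X) = {0, 1, 2}
FOLLOW(Y) = {0, 1, 2}
FOLLOW(Z) = {0, 1, 2}
Therefore, FOLLOW(X) = {0, 1, 2}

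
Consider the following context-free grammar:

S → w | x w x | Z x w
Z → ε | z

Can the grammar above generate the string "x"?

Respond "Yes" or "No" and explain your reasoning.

No - no valid derivation exists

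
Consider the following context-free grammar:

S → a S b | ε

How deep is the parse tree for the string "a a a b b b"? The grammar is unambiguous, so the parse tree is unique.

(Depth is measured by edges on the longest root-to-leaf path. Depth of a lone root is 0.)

4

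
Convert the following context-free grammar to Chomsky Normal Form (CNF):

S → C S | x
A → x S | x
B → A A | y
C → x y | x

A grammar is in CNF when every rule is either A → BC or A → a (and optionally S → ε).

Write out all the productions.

S → x; TX → x; A → x; B → y; TY → y; C → x; S → C S; A → TX S; B → A A; C → TX TY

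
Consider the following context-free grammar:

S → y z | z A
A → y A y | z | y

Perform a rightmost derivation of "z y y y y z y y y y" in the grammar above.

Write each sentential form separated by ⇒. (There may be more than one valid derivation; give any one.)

S ⇒ z A ⇒ z y A y ⇒ z y y A y y ⇒ z y y y A y y y ⇒ z y y y y A y y y y ⇒ z y y y y z y y y y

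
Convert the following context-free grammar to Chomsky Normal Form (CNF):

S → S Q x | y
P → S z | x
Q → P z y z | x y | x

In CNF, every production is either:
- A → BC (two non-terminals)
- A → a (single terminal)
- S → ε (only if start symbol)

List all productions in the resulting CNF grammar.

TX → x; S → y; TZ → z; P → x; TY → y; Q → x; S → S X0; X0 → Q TX; P → S TZ; Q → P X1; X1 → TZ X2; X2 → TY TZ; Q → TX TY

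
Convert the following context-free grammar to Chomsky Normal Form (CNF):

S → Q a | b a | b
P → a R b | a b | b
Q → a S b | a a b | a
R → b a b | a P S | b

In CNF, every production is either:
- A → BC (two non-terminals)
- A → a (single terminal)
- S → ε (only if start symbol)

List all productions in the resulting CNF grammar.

TA → a; TB → b; S → b; P → b; Q → a; R → b; S → Q TA; S → TB TA; P → TA X0; X0 → R TB; P → TA TB; Q → TA X1; X1 → S TB; Q → TA X2; X2 → TA TB; R → TB X3; X3 → TA TB; R → TA X4; X4 → P S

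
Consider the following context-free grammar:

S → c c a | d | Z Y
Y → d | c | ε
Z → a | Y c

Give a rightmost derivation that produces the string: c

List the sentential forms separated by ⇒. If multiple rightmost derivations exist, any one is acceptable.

S ⇒ Z Y ⇒ Z ⇒ Y c ⇒ c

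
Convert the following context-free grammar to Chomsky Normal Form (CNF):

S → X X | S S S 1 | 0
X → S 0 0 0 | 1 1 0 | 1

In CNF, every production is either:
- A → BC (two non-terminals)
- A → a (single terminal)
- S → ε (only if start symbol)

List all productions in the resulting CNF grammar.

T1 → 1; S → 0; T0 → 0; X → 1; S → X X; S → S X0; X0 → S X1; X1 → S T1; X → S X2; X2 → T0 X3; X3 → T0 T0; X → T1 X4; X4 → T1 T0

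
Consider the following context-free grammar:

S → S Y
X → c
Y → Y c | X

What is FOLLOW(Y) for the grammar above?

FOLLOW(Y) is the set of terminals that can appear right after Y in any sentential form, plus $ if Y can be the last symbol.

We compute FOLLOW(Y) using the standard algorithm.
FOLLOW(S) starts with {$}.
FIRST(S) = {}
FIRST(X) = {c}
FIRST(Y) = {c}
FOLLOW(S) = {$, c}
FOLLOW(X) = {$, c}
FOLLOW(Y) = {$, c}
Therefore, FOLLOW(Y) = {$, c}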